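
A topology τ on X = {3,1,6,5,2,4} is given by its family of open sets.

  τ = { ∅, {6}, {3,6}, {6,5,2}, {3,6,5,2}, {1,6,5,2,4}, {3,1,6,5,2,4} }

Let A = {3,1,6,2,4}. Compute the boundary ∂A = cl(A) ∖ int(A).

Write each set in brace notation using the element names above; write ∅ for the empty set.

opens ⊆ A: ∅, {6}, {3,6}; union → int = {3,6}
complement {5}; its interior ∅; cl(A) = X∖∅ = {3,1,6,5,2,4}
boundary = {3,1,6,5,2,4} ∖ {3,6} = {1,5,2,4}

{1,5,2,4}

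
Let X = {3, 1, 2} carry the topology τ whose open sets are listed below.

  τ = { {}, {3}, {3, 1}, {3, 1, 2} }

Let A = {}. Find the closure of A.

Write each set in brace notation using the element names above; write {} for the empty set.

closure: X∖int(X∖A) = X∖{3, 1, 2} = {}

{}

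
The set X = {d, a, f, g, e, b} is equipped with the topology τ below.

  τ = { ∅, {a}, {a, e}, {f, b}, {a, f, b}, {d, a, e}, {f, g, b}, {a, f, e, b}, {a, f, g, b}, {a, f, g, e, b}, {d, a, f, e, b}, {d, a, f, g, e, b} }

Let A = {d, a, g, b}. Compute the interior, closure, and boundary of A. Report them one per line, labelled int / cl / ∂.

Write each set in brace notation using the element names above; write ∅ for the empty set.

int(A) = {a}
cl(A)  = {d, a, f, g, e, b}
∂A     = {d, f, g, e, b}

opens ⊆ A: ∅, {a}; union → int = {a}
complement {f, e}; its interior ∅; cl(A) = X∖∅ = {d, a, f, g, e, b}
boundary = {d, a, f, g, e, b} ∖ {a} = {d, f, g, e, b}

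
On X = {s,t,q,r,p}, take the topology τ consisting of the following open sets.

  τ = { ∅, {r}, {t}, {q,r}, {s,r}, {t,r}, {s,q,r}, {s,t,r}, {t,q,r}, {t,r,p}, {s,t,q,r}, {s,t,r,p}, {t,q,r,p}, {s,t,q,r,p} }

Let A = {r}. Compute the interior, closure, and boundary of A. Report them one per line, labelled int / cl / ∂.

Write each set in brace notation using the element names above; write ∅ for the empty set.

U open, U⊆A: ∅, {r}. int(A) = ⋃ = {r}
X∖A={s,t,q,p}, int(X∖A)={t}, hence cl(A)={s,q,r,p}
∂A: remove int from cl → {s,q,p}

int(A) = {r}
cl(A)  = {s,q,r,p}
∂A     = {s,q,p}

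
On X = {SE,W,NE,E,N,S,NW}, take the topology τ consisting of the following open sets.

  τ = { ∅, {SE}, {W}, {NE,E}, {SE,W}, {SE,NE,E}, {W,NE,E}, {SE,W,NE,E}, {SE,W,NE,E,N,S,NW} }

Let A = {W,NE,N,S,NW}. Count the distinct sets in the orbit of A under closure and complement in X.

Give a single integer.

10

closure: X∖int(X∖A) = X∖{SE} = {W,NE,E,N,S,NW}
Let k=closure and c=complement:
  1. A     = {W,NE,N,S,NW}
  2. kA    = {W,NE,E,N,S,NW}
  3. cA    = {SE,E}
  4. ckA   = {SE}
  5. kcA   = {SE,NE,E,N,S,NW}
  6. kckA  = {SE,N,S,NW}
  7. ckcA  = {W}
  8. ckckA = {W,NE,E}
  9. kckcA = {W,N,S,NW}
  10. ckckcA = {SE,NE,E}
— saturated at 10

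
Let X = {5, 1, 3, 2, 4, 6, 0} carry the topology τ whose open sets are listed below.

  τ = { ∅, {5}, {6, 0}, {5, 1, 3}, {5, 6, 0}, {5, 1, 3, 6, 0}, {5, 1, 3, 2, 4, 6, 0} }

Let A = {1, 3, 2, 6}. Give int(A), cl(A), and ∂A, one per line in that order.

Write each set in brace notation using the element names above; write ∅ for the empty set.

int(A) = ∅
cl(A)  = {1, 3, 2, 4, 6, 0}
∂A     = {1, 3, 2, 4, 6, 0}

U open, U⊆A: ∅. int(A) = ⋃ = ∅
X∖A={5, 4, 0}, int(X∖A)={5}, hence cl(A)={1, 3, 2, 4, 6, 0}
∂A: remove int from cl → {1, 3, 2, 4, 6, 0}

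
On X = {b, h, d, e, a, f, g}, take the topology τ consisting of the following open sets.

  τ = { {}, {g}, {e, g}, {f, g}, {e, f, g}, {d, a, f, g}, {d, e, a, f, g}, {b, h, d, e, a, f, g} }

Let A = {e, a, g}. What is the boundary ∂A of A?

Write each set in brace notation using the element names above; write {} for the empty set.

open subsets of A: {}, {g}, {e, g}; so int(A) = {e, g}
closure: X∖int(X∖A) = X∖{} = {b, h, d, e, a, f, g}
∂A = {b, h, d, e, a, f, g} minus {e, g} = {b, h, d, a, f}

{b, h, d, a, f}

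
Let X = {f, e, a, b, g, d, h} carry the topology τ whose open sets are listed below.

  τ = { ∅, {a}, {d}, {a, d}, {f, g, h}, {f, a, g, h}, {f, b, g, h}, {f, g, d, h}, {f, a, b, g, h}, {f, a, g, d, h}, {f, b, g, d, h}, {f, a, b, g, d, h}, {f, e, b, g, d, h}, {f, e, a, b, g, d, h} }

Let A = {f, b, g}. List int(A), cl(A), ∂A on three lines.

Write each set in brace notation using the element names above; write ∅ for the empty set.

int(A) = ∅
cl(A)  = {f, e, b, g, h}
∂A     = {f, e, b, g, h}

U open, U⊆A: ∅. int(A) = ⋃ = ∅
X∖A={e, a, d, h}, int(X∖A)={a, d}, hence cl(A)={f, e, b, g, h}
∂A: remove int from cl → {f, e, b, g, h}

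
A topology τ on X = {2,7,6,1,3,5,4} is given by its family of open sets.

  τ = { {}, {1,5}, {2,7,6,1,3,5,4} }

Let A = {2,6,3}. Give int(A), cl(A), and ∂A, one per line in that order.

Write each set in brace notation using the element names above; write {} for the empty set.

int(A) = {}
cl(A)  = {2,7,6,3,4}
∂A     = {2,7,6,3,4}

U open, U⊆A: {}. int(A) = ⋃ = {}
X∖A={7,1,5,4}, int(X∖A)={1,5}, hence cl(A)={2,7,6,3,4}
∂A: remove int from cl → {2,7,6,3,4}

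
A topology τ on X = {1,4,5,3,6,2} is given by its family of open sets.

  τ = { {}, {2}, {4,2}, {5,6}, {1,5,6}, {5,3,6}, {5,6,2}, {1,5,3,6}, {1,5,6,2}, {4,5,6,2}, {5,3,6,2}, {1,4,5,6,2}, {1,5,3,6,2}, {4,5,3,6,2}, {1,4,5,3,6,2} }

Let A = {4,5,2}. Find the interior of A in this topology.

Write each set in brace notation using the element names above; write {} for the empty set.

U open, U⊆A: {}, {2}, {4,2}. int(A) = ⋃ = {4,2}

{4,2}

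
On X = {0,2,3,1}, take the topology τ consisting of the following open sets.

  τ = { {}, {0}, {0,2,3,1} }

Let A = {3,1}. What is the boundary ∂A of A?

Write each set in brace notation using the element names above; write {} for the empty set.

open subsets of A: {}; so int(A) = {}
closure: X∖int(X∖A) = X∖{0} = {2,3,1}
∂A = {2,3,1} minus {} = {2,3,1}

{2,3,1}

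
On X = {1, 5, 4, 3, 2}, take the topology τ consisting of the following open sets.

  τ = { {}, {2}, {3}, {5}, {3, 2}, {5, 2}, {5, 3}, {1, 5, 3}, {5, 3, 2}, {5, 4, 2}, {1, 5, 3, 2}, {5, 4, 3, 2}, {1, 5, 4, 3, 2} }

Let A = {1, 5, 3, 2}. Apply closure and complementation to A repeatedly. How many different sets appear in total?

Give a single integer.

closure: X∖int(X∖A) = X∖{} = {1, 5, 4, 3, 2}
Let k=closure and c=complement:
  1. A     = {1, 5, 3, 2}
  2. kA    = {1, 5, 4, 3, 2}
  3. cA    = {4}
  4. ckA   = {}
— saturated at 4

4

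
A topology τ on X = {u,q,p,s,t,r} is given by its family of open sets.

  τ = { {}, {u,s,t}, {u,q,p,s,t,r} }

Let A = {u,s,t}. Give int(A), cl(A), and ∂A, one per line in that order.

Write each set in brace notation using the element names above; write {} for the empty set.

U open, U⊆A: {}, {u,s,t}. int(A) = ⋃ = {u,s,t}
X∖A={q,p,r}, int(X∖A)={}, hence cl(A)={u,q,p,s,t,r}
∂A: remove int from cl → {q,p,r}

int(A) = {u,s,t}
cl(A)  = {u,q,p,s,t,r}
∂A     = {q,p,r}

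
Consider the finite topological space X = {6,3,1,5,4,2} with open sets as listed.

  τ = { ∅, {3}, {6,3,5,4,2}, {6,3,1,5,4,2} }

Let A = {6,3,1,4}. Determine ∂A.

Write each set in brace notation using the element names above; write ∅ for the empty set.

{6,1,5,4,2}

U open, U⊆A: ∅, {3}. int(A) = ⋃ = {3}
X∖A={5,2}, int(X∖A)=∅, hence cl(A)={6,3,1,5,4,2}
∂A: remove int from cl → {6,1,5,4,2}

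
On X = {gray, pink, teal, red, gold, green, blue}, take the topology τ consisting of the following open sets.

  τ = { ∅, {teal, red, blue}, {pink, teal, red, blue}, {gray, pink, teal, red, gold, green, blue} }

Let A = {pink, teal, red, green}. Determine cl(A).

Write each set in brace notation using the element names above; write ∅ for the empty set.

{gray, pink, teal, red, gold, green, blue}

closure: X∖int(X∖A) = X∖∅ = {gray, pink, teal, red, gold, green, blue}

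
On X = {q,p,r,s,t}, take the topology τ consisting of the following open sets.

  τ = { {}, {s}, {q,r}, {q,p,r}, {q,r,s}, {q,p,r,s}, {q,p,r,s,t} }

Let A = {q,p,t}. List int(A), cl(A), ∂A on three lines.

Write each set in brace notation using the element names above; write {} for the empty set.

opens ⊆ A: {}; union → int = {}
complement {r,s}; its interior {s}; cl(A) = X∖{s} = {q,p,r,t}
boundary = {q,p,r,t} ∖ {} = {q,p,r,t}

int(A) = {}
cl(A)  = {q,p,r,t}
∂A     = {q,p,r,t}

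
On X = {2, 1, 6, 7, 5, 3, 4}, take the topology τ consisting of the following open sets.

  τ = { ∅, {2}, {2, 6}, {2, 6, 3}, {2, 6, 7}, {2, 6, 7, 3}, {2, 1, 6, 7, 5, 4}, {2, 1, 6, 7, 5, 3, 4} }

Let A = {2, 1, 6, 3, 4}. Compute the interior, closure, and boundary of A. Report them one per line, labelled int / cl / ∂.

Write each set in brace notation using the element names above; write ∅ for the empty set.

int(A) = {2, 6, 3}
cl(A)  = {2, 1, 6, 7, 5, 3, 4}
∂A     = {1, 7, 5, 4}

opens ⊆ A: ∅, {2}, {2, 6}, {2, 6, 3}; union → int = {2, 6, 3}
complement {7, 5}; its interior ∅; cl(A) = X∖∅ = {2, 1, 6, 7, 5, 3, 4}
boundary = {2, 1, 6, 7, 5, 3, 4} ∖ {2, 6, 3} = {1, 7, 5, 4}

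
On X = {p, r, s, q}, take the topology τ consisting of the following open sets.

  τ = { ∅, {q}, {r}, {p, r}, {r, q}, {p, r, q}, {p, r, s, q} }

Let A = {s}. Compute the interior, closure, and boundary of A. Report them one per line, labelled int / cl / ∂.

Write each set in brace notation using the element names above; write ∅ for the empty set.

interior: largest open inside A is ∅ (from ∅)
cl via duality: int({p, r, q}) = {p, r, q}, so X∖{p, r, q} = {s}
cl∖int = {s}

int(A) = ∅
cl(A)  = {s}
∂A     = {s}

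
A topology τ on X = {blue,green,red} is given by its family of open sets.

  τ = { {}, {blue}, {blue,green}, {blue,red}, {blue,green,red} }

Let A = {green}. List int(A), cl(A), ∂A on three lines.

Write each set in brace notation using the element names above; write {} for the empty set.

int(A) = {}
cl(A)  = {green}
∂A     = {green}

interior: largest open inside A is {} (from {})
cl via duality: int({blue,red}) = {blue,red}, so X∖{blue,red} = {green}
cl∖int = {green}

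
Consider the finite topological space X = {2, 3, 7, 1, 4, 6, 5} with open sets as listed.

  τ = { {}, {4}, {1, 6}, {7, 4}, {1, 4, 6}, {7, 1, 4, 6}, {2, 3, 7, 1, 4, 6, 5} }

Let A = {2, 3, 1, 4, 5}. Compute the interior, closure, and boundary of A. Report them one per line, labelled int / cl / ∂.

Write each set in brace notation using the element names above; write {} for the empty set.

interior: largest open inside A is {4} (from {}, {4})
cl via duality: int({7, 6}) = {}, so X∖{} = {2, 3, 7, 1, 4, 6, 5}
cl∖int = {2, 3, 7, 1, 6, 5}

int(A) = {4}
cl(A)  = {2, 3, 7, 1, 4, 6, 5}
∂A     = {2, 3, 7, 1, 6, 5}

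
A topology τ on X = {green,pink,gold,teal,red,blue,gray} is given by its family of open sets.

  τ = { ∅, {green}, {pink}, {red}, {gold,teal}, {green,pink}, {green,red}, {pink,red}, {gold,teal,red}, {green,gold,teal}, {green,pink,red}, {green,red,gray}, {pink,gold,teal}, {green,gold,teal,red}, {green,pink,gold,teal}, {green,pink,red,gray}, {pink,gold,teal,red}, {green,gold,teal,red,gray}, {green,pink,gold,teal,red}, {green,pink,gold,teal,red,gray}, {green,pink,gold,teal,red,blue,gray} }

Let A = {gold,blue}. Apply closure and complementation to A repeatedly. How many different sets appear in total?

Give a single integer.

X∖A={green,pink,teal,red,gray}, int(X∖A)={green,pink,red,gray}, hence cl(A)={gold,teal,blue}
Orbit (k=closure, c=complement):
  1. A     = {gold,blue}
  2. kA    = {gold,teal,blue}
  3. cA    = {green,pink,teal,red,gray}
  4. ckA   = {green,pink,red,gray}
  5. kcA   = {green,pink,gold,teal,red,blue,gray}
  6. kckA  = {green,pink,red,blue,gray}
  7. ckcA  = ∅
  8. ckckA = {gold,teal}
(closed under both — stop)

8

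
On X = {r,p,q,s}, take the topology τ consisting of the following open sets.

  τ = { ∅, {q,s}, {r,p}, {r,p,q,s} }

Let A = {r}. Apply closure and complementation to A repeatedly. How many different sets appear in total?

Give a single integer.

cl via duality: int({p,q,s}) = {q,s}, so X∖{q,s} = {r,p}
Write k for closure, c for complement:
  1. A     = {r}
  2. kA    = {r,p}
  3. cA    = {p,q,s}
  4. ckA   = {q,s}
  5. kcA   = {r,p,q,s}
  6. ckcA  = ∅
applying k or c yields no new set

6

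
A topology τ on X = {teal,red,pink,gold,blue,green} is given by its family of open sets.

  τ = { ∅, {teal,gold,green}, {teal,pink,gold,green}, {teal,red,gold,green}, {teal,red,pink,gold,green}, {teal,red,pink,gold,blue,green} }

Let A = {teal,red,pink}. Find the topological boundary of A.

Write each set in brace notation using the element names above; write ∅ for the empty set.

open subsets of A: ∅; so int(A) = ∅
closure: X∖int(X∖A) = X∖∅ = {teal,red,pink,gold,blue,green}
∂A = {teal,red,pink,gold,blue,green} minus ∅ = {teal,red,pink,gold,blue,green}

{teal,red,pink,gold,blue,green}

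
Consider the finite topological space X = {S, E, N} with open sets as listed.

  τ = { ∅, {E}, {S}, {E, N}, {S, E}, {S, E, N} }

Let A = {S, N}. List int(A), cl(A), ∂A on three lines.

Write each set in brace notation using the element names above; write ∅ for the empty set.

open subsets of A: ∅, {S}; so int(A) = {S}
closure: X∖int(X∖A) = X∖{E} = {S, N}
∂A = {S, N} minus {S} = {N}

int(A) = {S}
cl(A)  = {S, N}
∂A     = {N}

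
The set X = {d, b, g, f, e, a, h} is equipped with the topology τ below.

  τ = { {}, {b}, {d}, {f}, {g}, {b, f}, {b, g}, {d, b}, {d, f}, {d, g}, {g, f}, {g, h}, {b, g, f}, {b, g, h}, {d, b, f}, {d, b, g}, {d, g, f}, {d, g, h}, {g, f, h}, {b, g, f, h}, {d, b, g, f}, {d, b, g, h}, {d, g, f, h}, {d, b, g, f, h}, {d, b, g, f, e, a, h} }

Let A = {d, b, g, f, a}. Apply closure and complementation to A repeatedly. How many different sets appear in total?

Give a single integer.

6

X∖A={e, h}, int(X∖A)={}, hence cl(A)={d, b, g, f, e, a, h}
Orbit (k=closure, c=complement):
  1. A     = {d, b, g, f, a}
  2. kA    = {d, b, g, f, e, a, h}
  3. cA    = {e, h}
  4. ckA   = {}
  5. kcA   = {e, a, h}
  6. ckcA  = {d, b, g, f}
(closed under both — stop)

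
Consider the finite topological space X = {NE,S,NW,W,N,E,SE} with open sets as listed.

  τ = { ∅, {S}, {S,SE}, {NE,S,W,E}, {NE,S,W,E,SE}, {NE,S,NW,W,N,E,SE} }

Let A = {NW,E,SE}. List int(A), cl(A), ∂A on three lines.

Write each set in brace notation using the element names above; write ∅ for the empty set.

opens ⊆ A: ∅; union → int = ∅
complement {NE,S,W,N}; its interior {S}; cl(A) = X∖{S} = {NE,NW,W,N,E,SE}
boundary = {NE,NW,W,N,E,SE} ∖ ∅ = {NE,NW,W,N,E,SE}

int(A) = ∅
cl(A)  = {NE,NW,W,N,E,SE}
∂A     = {NE,NW,W,N,E,SE}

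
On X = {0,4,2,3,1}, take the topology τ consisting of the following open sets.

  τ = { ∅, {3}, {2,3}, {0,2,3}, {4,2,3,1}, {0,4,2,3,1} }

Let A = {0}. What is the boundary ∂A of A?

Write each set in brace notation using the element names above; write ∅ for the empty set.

open subsets of A: ∅; so int(A) = ∅
closure: X∖int(X∖A) = X∖{4,2,3,1} = {0}
∂A = {0} minus ∅ = {0}

{0}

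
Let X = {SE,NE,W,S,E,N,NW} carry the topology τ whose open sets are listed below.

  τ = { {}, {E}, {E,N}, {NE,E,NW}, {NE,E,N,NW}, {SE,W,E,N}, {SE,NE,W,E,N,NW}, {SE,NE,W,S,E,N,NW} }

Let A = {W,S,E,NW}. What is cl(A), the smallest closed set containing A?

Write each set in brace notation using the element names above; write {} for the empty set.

X∖A={SE,NE,N}, int(X∖A)={}, hence cl(A)={SE,NE,W,S,E,N,NW}

{SE,NE,W,S,E,N,NW}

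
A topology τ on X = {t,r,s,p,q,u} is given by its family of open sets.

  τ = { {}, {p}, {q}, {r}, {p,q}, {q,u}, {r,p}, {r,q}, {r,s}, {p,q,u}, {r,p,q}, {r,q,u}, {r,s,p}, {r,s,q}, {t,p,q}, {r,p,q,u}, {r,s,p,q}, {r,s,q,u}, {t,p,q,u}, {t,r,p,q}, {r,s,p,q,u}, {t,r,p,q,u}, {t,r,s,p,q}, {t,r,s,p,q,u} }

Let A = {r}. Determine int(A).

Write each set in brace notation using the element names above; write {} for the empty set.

U open, U⊆A: {}, {r}. int(A) = ⋃ = {r}

{r}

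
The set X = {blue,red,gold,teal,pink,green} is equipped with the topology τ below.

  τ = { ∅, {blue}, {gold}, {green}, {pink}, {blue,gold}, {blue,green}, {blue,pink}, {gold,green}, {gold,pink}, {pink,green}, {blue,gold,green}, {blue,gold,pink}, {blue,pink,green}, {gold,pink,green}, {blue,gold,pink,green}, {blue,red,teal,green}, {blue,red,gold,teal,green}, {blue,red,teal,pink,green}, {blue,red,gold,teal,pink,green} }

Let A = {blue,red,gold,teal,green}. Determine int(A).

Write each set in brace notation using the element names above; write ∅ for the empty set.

{blue,red,gold,teal,green}

open subsets of A: ∅, {gold}, {green}, {blue}, {gold,green}, {blue,gold}, {blue,green}, {blue,gold,green}, {blue,red,teal,green}, {blue,red,gold,teal,green}; so int(A) = {blue,red,gold,teal,green}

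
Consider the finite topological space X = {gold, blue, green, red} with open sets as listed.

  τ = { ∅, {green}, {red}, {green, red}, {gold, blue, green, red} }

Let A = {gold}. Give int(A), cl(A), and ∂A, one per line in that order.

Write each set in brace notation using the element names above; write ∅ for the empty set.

int(A) = ∅
cl(A)  = {gold, blue}
∂A     = {gold, blue}

open subsets of A: ∅; so int(A) = ∅
closure: X∖int(X∖A) = X∖{green, red} = {gold, blue}
∂A = {gold, blue} minus ∅ = {gold, blue}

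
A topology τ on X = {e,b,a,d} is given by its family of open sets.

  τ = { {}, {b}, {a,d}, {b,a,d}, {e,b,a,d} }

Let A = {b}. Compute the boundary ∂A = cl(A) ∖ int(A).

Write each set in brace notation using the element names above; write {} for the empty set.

interior: largest open inside A is {b} (from {}, {b})
cl via duality: int({e,a,d}) = {a,d}, so X∖{a,d} = {e,b}
cl∖int = {e}

{e}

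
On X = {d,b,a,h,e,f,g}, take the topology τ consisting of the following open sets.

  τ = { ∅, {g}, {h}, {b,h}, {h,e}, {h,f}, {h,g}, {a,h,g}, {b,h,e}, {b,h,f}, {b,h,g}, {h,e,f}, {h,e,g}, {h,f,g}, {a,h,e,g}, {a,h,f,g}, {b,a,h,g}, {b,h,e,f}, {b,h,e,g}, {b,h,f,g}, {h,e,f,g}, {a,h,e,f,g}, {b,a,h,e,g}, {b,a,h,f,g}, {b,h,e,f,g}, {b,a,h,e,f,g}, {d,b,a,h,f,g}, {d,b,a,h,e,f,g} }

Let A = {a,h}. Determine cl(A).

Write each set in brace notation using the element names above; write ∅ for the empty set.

{d,b,a,h,e,f}

cl via duality: int({d,b,e,f,g}) = {g}, so X∖{g} = {d,b,a,h,e,f}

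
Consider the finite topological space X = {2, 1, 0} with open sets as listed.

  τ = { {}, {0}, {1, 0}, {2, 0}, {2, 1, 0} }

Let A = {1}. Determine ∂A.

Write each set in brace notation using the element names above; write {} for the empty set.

{1}

opens ⊆ A: {}; union → int = {}
complement {2, 0}; its interior {2, 0}; cl(A) = X∖{2, 0} = {1}
boundary = {1} ∖ {} = {1}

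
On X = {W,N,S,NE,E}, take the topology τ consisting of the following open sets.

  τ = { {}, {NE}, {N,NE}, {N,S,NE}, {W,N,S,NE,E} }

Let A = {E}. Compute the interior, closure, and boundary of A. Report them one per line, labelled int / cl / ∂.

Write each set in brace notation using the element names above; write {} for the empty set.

interior: largest open inside A is {} (from {})
cl via duality: int({W,N,S,NE}) = {N,S,NE}, so X∖{N,S,NE} = {W,E}
cl∖int = {W,E}

int(A) = {}
cl(A)  = {W,E}
∂A     = {W,E}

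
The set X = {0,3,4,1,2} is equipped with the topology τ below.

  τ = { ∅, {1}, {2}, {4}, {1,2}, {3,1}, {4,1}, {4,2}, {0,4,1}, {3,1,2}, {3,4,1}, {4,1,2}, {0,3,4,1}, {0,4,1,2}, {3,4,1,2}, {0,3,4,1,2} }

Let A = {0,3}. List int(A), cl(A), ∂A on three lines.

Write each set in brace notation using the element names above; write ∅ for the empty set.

opens ⊆ A: ∅; union → int = ∅
complement {4,1,2}; its interior {4,1,2}; cl(A) = X∖{4,1,2} = {0,3}
boundary = {0,3} ∖ ∅ = {0,3}

int(A) = ∅
cl(A)  = {0,3}
∂A     = {0,3}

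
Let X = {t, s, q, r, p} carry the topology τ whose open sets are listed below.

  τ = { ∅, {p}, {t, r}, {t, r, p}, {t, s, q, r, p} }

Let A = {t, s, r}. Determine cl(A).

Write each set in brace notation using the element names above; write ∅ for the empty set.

{t, s, q, r}

closure: X∖int(X∖A) = X∖{p} = {t, s, q, r}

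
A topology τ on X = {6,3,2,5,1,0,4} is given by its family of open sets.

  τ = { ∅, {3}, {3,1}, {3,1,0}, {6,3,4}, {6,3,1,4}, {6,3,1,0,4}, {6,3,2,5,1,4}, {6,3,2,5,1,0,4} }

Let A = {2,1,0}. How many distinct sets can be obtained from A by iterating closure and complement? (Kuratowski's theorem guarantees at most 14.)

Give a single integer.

cl via duality: int({6,3,5,4}) = {6,3,4}, so X∖{6,3,4} = {2,5,1,0}
Write k for closure, c for complement:
  1. A     = {2,1,0}
  2. kA    = {2,5,1,0}
  3. cA    = {6,3,5,4}
  4. ckA   = {6,3,4}
  5. kcA   = {6,3,2,5,1,0,4}
  6. ckcA  = ∅
applying k or c yields no new set

6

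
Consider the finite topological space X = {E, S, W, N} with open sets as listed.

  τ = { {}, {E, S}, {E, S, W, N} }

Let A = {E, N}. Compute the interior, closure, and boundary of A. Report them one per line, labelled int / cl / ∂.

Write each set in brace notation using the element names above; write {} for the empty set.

opens ⊆ A: {}; union → int = {}
complement {S, W}; its interior {}; cl(A) = X∖{} = {E, S, W, N}
boundary = {E, S, W, N} ∖ {} = {E, S, W, N}

int(A) = {}
cl(A)  = {E, S, W, N}
∂A     = {E, S, W, N}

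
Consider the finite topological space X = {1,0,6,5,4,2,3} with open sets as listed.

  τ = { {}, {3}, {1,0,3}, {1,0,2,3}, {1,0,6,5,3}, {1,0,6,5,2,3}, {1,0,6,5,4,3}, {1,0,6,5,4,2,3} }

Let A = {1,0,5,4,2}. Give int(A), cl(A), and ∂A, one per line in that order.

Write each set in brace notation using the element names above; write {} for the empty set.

opens ⊆ A: {}; union → int = {}
complement {6,3}; its interior {3}; cl(A) = X∖{3} = {1,0,6,5,4,2}
boundary = {1,0,6,5,4,2} ∖ {} = {1,0,6,5,4,2}

int(A) = {}
cl(A)  = {1,0,6,5,4,2}
∂A     = {1,0,6,5,4,2}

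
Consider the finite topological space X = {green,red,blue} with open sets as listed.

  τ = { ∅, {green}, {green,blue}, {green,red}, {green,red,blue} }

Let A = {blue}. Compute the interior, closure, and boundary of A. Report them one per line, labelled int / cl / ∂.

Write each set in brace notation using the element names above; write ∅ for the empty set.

int(A) = ∅
cl(A)  = {blue}
∂A     = {blue}

U open, U⊆A: ∅. int(A) = ⋃ = ∅
X∖A={green,red}, int(X∖A)={green,red}, hence cl(A)={blue}
∂A: remove int from cl → {blue}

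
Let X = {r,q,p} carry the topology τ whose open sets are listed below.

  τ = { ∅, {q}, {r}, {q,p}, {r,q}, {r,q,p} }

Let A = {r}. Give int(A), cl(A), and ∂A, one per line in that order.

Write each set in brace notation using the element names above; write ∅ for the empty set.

opens ⊆ A: ∅, {r}; union → int = {r}
complement {q,p}; its interior {q,p}; cl(A) = X∖{q,p} = {r}
boundary = {r} ∖ {r} = ∅

int(A) = {r}
cl(A)  = {r}
∂A     = ∅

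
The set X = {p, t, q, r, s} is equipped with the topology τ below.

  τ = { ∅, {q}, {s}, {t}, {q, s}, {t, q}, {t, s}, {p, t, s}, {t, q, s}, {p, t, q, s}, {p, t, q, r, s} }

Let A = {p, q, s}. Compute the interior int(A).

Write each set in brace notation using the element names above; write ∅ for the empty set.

{q, s}

opens ⊆ A: ∅, {q}, {s}, {q, s}; union → int = {q, s}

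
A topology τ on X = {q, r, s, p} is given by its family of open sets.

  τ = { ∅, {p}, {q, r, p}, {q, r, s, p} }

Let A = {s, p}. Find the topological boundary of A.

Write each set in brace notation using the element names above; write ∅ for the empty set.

U open, U⊆A: ∅, {p}. int(A) = ⋃ = {p}
X∖A={q, r}, int(X∖A)=∅, hence cl(A)={q, r, s, p}
∂A: remove int from cl → {q, r, s}

{q, r, s}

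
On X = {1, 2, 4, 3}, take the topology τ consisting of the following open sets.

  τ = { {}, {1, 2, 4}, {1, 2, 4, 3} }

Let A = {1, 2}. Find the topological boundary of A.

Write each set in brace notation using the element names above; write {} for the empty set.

opens ⊆ A: {}; union → int = {}
complement {4, 3}; its interior {}; cl(A) = X∖{} = {1, 2, 4, 3}
boundary = {1, 2, 4, 3} ∖ {} = {1, 2, 4, 3}

{1, 2, 4, 3}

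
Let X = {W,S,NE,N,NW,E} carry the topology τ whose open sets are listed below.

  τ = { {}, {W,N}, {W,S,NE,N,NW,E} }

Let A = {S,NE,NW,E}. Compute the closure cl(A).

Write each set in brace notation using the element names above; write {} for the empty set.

cl via duality: int({W,N}) = {W,N}, so X∖{W,N} = {S,NE,NW,E}

{S,NE,NW,E}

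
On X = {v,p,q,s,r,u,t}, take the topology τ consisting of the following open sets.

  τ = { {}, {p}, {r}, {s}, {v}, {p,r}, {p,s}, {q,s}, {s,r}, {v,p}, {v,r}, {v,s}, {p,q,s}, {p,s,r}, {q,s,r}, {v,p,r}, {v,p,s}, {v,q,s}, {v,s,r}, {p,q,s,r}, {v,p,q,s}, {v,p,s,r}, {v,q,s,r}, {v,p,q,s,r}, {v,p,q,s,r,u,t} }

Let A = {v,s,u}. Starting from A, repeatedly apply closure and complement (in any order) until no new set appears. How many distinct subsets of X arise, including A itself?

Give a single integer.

complement {p,q,r,t}; its interior {p,r}; cl(A) = X∖{p,r} = {v,q,s,u,t}
With k = closure, c = complement:
  1. A     = {v,s,u}
  2. kA    = {v,q,s,u,t}
  3. cA    = {p,q,r,t}
  4. ckA   = {p,r}
  5. kcA   = {p,q,r,u,t}
  6. kckA  = {p,r,u,t}
  7. ckcA  = {v,s}
  8. ckckA = {v,q,s}
k, c of each give nothing new

8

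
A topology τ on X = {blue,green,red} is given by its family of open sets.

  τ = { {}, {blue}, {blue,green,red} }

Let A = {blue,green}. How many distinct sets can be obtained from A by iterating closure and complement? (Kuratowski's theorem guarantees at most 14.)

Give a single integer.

6

X∖A={red}, int(X∖A)={}, hence cl(A)={blue,green,red}
Orbit (k=closure, c=complement):
  1. A     = {blue,green}
  2. kA    = {blue,green,red}
  3. cA    = {red}
  4. ckA   = {}
  5. kcA   = {green,red}
  6. ckcA  = {blue}
(closed under both — stop)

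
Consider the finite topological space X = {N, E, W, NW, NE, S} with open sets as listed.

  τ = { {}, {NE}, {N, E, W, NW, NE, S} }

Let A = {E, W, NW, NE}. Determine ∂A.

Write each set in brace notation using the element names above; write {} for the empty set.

{N, E, W, NW, S}

U open, U⊆A: {}, {NE}. int(A) = ⋃ = {NE}
X∖A={N, S}, int(X∖A)={}, hence cl(A)={N, E, W, NW, NE, S}
∂A: remove int from cl → {N, E, W, NW, S}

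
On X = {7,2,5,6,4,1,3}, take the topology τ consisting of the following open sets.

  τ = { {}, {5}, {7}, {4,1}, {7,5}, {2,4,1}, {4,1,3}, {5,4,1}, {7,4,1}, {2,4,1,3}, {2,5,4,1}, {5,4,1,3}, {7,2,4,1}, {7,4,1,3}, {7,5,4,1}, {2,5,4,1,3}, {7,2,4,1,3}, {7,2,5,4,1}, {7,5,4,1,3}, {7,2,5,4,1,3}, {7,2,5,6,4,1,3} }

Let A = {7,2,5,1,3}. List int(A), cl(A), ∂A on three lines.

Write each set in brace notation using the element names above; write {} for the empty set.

U open, U⊆A: {}, {7}, {5}, {7,5}. int(A) = ⋃ = {7,5}
X∖A={6,4}, int(X∖A)={}, hence cl(A)={7,2,5,6,4,1,3}
∂A: remove int from cl → {2,6,4,1,3}

int(A) = {7,5}
cl(A)  = {7,2,5,6,4,1,3}
∂A     = {2,6,4,1,3}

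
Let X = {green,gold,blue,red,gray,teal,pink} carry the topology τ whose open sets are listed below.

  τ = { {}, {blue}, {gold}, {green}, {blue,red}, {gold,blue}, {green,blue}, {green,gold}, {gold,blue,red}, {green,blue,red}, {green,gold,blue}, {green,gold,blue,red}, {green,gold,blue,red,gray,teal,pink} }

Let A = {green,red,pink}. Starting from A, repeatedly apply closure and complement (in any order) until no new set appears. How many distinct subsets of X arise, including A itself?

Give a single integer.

8

closure: X∖int(X∖A) = X∖{gold,blue} = {green,red,gray,teal,pink}
Let k=closure and c=complement:
  1. A     = {green,red,pink}
  2. kA    = {green,red,gray,teal,pink}
  3. cA    = {gold,blue,gray,teal}
  4. ckA   = {gold,blue}
  5. kcA   = {gold,blue,red,gray,teal,pink}
  6. ckcA  = {green}
  7. kckcA = {green,gray,teal,pink}
  8. ckckcA = {gold,blue,red}
— saturated at 8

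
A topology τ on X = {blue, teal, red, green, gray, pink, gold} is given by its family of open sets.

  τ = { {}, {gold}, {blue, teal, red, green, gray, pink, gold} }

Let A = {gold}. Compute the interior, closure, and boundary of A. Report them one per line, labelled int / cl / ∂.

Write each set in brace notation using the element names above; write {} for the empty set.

int(A) = {gold}
cl(A)  = {blue, teal, red, green, gray, pink, gold}
∂A     = {blue, teal, red, green, gray, pink}

open subsets of A: {}, {gold}; so int(A) = {gold}
closure: X∖int(X∖A) = X∖{} = {blue, teal, red, green, gray, pink, gold}
∂A = {blue, teal, red, green, gray, pink, gold} minus {gold} = {blue, teal, red, green, gray, pink}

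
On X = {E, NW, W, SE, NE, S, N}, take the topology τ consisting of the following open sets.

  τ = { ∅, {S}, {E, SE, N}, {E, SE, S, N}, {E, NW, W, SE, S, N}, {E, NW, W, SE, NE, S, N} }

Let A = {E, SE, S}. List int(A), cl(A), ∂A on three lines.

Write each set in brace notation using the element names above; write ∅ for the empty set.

int(A) = {S}
cl(A)  = {E, NW, W, SE, NE, S, N}
∂A     = {E, NW, W, SE, NE, N}

opens ⊆ A: ∅, {S}; union → int = {S}
complement {NW, W, NE, N}; its interior ∅; cl(A) = X∖∅ = {E, NW, W, SE, NE, S, N}
boundary = {E, NW, W, SE, NE, S, N} ∖ {S} = {E, NW, W, SE, NE, N}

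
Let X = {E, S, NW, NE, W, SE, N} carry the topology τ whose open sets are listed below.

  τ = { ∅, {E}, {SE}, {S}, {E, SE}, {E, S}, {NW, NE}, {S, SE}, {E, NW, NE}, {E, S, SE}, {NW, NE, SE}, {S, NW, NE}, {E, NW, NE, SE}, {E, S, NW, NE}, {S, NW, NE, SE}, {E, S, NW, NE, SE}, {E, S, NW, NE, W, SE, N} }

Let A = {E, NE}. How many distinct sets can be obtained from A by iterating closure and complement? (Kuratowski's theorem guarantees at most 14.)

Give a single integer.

10

closure: X∖int(X∖A) = X∖{S, SE} = {E, NW, NE, W, N}
Let k=closure and c=complement:
  1. A     = {E, NE}
  2. kA    = {E, NW, NE, W, N}
  3. cA    = {S, NW, W, SE, N}
  4. ckA   = {S, SE}
  5. kcA   = {S, NW, NE, W, SE, N}
  6. kckA  = {S, W, SE, N}
  7. ckcA  = {E}
  8. ckckA = {E, NW, NE}
  9. kckcA = {E, W, N}
  10. ckckcA = {S, NW, NE, SE}
— saturated at 10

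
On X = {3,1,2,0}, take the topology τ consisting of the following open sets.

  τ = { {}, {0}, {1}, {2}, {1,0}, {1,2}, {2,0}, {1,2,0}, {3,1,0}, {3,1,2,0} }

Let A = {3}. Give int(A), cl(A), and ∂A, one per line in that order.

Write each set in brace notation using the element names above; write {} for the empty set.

int(A) = {}
cl(A)  = {3}
∂A     = {3}

interior: largest open inside A is {} (from {})
cl via duality: int({1,2,0}) = {1,2,0}, so X∖{1,2,0} = {3}
cl∖int = {3}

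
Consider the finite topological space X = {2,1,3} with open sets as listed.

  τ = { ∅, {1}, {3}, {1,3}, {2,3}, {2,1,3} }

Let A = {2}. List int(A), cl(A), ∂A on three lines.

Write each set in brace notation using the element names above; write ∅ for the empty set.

int(A) = ∅
cl(A)  = {2}
∂A     = {2}

open subsets of A: ∅; so int(A) = ∅
closure: X∖int(X∖A) = X∖{1,3} = {2}
∂A = {2} minus ∅ = {2}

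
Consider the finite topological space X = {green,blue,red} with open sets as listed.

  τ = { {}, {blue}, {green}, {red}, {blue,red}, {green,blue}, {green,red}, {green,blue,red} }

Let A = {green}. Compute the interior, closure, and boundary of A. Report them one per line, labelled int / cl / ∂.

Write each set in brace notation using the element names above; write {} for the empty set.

int(A) = {green}
cl(A)  = {green}
∂A     = {}

opens ⊆ A: {}, {green}; union → int = {green}
complement {blue,red}; its interior {blue,red}; cl(A) = X∖{blue,red} = {green}
boundary = {green} ∖ {green} = {}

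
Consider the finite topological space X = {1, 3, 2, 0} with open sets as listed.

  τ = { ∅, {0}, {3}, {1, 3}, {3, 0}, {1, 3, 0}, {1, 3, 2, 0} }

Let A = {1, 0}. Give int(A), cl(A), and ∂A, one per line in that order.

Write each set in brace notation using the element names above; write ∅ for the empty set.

interior: largest open inside A is {0} (from ∅, {0})
cl via duality: int({3, 2}) = {3}, so X∖{3} = {1, 2, 0}
cl∖int = {1, 2}

int(A) = {0}
cl(A)  = {1, 2, 0}
∂A     = {1, 2}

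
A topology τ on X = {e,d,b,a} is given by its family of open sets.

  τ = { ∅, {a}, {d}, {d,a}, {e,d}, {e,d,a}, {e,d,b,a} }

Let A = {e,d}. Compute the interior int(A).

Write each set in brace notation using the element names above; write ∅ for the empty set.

opens ⊆ A: ∅, {d}, {e,d}; union → int = {e,d}

{e,d}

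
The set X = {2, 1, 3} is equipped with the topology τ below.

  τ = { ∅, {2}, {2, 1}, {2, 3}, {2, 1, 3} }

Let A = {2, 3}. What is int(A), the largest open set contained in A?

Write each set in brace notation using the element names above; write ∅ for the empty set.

open subsets of A: ∅, {2}, {2, 3}; so int(A) = {2, 3}

{2, 3}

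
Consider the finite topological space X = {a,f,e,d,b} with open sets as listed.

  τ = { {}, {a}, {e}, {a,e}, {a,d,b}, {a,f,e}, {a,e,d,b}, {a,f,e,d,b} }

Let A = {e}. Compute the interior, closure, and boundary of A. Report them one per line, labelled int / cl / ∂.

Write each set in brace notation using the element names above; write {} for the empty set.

opens ⊆ A: {}, {e}; union → int = {e}
complement {a,f,d,b}; its interior {a,d,b}; cl(A) = X∖{a,d,b} = {f,e}
boundary = {f,e} ∖ {e} = {f}

int(A) = {e}
cl(A)  = {f,e}
∂A     = {f}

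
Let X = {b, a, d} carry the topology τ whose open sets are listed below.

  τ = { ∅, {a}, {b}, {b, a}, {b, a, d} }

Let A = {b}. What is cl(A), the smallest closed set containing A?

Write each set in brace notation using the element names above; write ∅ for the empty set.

{b, d}

complement {a, d}; its interior {a}; cl(A) = X∖{a} = {b, d}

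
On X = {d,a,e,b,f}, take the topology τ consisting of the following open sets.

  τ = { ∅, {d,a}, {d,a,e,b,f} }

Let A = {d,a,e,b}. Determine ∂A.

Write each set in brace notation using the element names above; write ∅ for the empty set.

{e,b,f}

open subsets of A: ∅, {d,a}; so int(A) = {d,a}
closure: X∖int(X∖A) = X∖∅ = {d,a,e,b,f}
∂A = {d,a,e,b,f} minus {d,a} = {e,b,f}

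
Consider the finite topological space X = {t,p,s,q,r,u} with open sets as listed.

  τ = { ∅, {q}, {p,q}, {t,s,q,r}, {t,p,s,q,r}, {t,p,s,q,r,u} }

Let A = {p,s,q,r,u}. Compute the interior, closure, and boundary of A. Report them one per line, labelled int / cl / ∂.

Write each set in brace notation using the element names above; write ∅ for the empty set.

int(A) = {p,q}
cl(A)  = {t,p,s,q,r,u}
∂A     = {t,s,r,u}

opens ⊆ A: ∅, {q}, {p,q}; union → int = {p,q}
complement {t}; its interior ∅; cl(A) = X∖∅ = {t,p,s,q,r,u}
boundary = {t,p,s,q,r,u} ∖ {p,q} = {t,s,r,u}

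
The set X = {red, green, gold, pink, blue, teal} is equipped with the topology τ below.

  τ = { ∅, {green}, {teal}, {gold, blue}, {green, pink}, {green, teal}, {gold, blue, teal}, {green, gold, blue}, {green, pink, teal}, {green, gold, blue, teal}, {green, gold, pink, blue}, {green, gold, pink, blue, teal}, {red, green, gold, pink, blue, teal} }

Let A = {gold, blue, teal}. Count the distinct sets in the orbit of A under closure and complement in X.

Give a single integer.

4

complement {red, green, pink}; its interior {green, pink}; cl(A) = X∖{green, pink} = {red, gold, blue, teal}
With k = closure, c = complement:
  1. A     = {gold, blue, teal}
  2. kA    = {red, gold, blue, teal}
  3. cA    = {red, green, pink}
  4. ckA   = {green, pink}
k, c of each give nothing new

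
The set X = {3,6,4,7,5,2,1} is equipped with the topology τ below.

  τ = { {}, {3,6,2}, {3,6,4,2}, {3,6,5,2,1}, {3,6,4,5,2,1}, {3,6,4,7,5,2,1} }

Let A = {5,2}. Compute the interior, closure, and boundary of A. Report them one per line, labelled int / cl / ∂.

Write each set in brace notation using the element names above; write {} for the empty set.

interior: largest open inside A is {} (from {})
cl via duality: int({3,6,4,7,1}) = {}, so X∖{} = {3,6,4,7,5,2,1}
cl∖int = {3,6,4,7,5,2,1}

int(A) = {}
cl(A)  = {3,6,4,7,5,2,1}
∂A     = {3,6,4,7,5,2,1}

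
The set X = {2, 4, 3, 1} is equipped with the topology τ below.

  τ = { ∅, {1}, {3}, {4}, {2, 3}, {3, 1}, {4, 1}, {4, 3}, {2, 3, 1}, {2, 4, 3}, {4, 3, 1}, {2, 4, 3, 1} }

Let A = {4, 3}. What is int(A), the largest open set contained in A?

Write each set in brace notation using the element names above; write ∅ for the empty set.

U open, U⊆A: ∅, {4}, {3}, {4, 3}. int(A) = ⋃ = {4, 3}

{4, 3}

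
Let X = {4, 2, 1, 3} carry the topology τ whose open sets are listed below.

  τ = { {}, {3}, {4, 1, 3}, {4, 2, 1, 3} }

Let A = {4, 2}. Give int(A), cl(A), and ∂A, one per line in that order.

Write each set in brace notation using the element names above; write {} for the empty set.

int(A) = {}
cl(A)  = {4, 2, 1}
∂A     = {4, 2, 1}

interior: largest open inside A is {} (from {})
cl via duality: int({1, 3}) = {3}, so X∖{3} = {4, 2, 1}
cl∖int = {4, 2, 1}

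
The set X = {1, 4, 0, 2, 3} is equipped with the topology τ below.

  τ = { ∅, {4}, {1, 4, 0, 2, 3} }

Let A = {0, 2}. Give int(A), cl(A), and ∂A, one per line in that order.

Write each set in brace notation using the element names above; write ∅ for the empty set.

U open, U⊆A: ∅. int(A) = ⋃ = ∅
X∖A={1, 4, 3}, int(X∖A)={4}, hence cl(A)={1, 0, 2, 3}
∂A: remove int from cl → {1, 0, 2, 3}

int(A) = ∅
cl(A)  = {1, 0, 2, 3}
∂A     = {1, 0, 2, 3}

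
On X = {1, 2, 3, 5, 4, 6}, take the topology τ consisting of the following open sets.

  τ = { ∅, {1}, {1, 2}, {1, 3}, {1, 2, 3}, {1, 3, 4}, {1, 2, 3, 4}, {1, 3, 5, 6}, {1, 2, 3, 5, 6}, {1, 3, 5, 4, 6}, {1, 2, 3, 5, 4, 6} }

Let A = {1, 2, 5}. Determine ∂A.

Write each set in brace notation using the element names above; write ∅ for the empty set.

{3, 5, 4, 6}

U open, U⊆A: ∅, {1}, {1, 2}. int(A) = ⋃ = {1, 2}
X∖A={3, 4, 6}, int(X∖A)=∅, hence cl(A)={1, 2, 3, 5, 4, 6}
∂A: remove int from cl → {3, 5, 4, 6}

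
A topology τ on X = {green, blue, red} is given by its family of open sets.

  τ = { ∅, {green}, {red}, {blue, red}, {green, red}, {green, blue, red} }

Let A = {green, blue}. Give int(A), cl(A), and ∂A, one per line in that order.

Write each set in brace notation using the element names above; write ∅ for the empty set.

interior: largest open inside A is {green} (from ∅, {green})
cl via duality: int({red}) = {red}, so X∖{red} = {green, blue}
cl∖int = {blue}

int(A) = {green}
cl(A)  = {green, blue}
∂A     = {blue}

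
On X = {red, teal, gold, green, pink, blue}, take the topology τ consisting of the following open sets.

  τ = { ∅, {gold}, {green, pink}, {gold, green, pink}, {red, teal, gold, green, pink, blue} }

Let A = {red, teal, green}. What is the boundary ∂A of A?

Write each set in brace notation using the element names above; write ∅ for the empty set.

opens ⊆ A: ∅; union → int = ∅
complement {gold, pink, blue}; its interior {gold}; cl(A) = X∖{gold} = {red, teal, green, pink, blue}
boundary = {red, teal, green, pink, blue} ∖ ∅ = {red, teal, green, pink, blue}

{red, teal, green, pink, blue}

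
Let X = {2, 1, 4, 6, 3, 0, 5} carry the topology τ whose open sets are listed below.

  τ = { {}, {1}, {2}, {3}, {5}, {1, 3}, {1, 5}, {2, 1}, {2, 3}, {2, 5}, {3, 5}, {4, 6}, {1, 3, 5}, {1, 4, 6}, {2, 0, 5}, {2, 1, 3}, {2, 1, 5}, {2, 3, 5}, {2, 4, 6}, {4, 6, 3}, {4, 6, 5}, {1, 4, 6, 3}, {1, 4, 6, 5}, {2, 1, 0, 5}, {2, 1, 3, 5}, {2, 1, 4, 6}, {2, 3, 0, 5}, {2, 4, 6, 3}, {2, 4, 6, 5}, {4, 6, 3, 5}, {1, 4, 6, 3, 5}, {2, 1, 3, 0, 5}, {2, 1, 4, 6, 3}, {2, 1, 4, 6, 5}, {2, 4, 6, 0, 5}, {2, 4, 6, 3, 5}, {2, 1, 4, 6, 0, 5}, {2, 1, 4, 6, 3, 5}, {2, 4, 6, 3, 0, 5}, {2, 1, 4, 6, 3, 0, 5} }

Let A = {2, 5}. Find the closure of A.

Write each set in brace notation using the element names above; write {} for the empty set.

closure: X∖int(X∖A) = X∖{1, 4, 6, 3} = {2, 0, 5}

{2, 0, 5}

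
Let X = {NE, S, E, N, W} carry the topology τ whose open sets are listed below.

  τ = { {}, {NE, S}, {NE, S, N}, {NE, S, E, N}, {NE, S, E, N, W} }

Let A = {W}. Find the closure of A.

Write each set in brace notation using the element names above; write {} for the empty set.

{W}

X∖A={NE, S, E, N}, int(X∖A)={NE, S, E, N}, hence cl(A)={W}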